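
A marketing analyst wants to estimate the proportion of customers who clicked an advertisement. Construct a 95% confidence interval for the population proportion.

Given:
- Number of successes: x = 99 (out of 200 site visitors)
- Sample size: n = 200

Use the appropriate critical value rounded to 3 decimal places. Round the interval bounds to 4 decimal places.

Sample proportion: p̂ = 99/200 = 0.495000

Check conditions for normal approximation:
  np̂ = 99 ≥ 10 ✓
  n(1-p̂) = 101 ≥ 10 ✓

The sample is large enough, so use a z-interval (normal approximation) for the proportion.

For 95% confidence, z* = 1.96 (from standard normal table)

Standard error: SE = √(p̂(1-p̂)/n) = √(0.495000×0.505000/200) = 0.03535357

Margin of error: E = z* × SE = 1.96 × 0.03535357 = 0.069293

Z-interval: p̂ ± E = 0.495000 ± 0.069293 = (0.425707, 0.564293)

Rounded to 4 decimal places:

(0.4257, 0.5643)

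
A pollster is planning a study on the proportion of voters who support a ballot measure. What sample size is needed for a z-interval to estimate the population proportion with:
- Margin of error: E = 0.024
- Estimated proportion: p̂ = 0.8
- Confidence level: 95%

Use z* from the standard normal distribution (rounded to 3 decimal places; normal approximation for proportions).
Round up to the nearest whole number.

Using z* for proportion z-interval (normal approximation).

For 95% confidence, z* = 1.96 (from standard normal table)

Sample size formula for proportion z-interval: n = z*²p̂(1-p̂)/E²

n = 1.96² × 0.8 × 0.2 / 0.024²
  = 3.8416 × 0.16 / 0.000576
  = 1067.1111

Round up to the nearest whole number: n = 1068

1068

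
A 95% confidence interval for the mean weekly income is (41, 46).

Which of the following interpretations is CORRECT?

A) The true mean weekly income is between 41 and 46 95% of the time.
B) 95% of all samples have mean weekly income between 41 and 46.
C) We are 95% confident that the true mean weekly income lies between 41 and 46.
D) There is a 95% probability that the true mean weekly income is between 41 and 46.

A confidence interval represents our confidence in the procedure, not a probability statement about the parameter.

Key concept: If we repeated this sampling process many times and computed a 95% CI each time, about 95% of those intervals would contain the true population parameter.

For this specific interval (41, 46):
- Midpoint (point estimate): 43.5
- Margin of error: 2.5

The correct interpretation is the one stating confidence that the true parameter lies in the interval — option C.

C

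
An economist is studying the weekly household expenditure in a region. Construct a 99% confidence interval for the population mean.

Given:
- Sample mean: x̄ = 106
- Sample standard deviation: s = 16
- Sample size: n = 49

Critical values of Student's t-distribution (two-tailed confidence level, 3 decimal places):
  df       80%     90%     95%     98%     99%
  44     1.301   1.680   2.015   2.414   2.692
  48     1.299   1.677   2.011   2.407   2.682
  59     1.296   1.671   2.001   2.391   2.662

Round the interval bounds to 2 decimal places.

The population standard deviation σ is unknown (only the sample standard deviation s is given), so use a t-interval with df = n - 1 = 49 - 1 = 48.

For 99% confidence with df = 48, t* = 2.682 (from t-table)

Standard error: SE = s/√n = 16/√49 = 2.285714

Margin of error: E = t* × SE = 2.682 × 2.285714 = 6.1303

T-interval: x̄ ± E = 106 ± 6.1303 = (99.8697, 112.1303)

Rounded to 2 decimal places:

(99.87, 112.13)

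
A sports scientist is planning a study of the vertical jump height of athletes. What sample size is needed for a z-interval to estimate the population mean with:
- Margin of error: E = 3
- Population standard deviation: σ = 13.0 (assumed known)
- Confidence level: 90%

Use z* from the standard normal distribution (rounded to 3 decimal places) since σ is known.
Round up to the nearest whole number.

Using z* since population σ is known (z-interval formula).

For 90% confidence, z* = 1.645 (from standard normal table)

Sample size formula for z-interval: n = (z*σ/E)²

n = (1.645 × 13.0 / 3)²
  = (7.128333)²
  = 50.8131

Round up to the nearest whole number: n = 51

51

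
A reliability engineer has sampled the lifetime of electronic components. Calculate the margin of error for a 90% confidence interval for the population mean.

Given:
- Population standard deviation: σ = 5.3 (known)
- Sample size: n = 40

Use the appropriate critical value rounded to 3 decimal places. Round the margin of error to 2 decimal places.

The population standard deviation σ is known, so use the z-interval margin of error formula.

For 90% confidence, z* = 1.645 (from standard normal table)

Margin of error formula for z-interval: E = z* × σ/√n

E = 1.645 × 5.3/√40
  = 1.645 × 0.838004
  = 1.3785

Rounded to 2 decimal places:

1.38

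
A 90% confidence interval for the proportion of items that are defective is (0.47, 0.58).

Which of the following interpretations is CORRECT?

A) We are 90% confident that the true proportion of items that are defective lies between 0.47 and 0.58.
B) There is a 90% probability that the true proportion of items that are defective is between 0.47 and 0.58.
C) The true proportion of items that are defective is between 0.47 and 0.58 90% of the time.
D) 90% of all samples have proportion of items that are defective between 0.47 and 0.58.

A confidence interval represents our confidence in the procedure, not a probability statement about the parameter.

Key concept: If we repeated this sampling process many times and computed a 90% CI each time, about 90% of those intervals would contain the true population parameter.

For this specific interval (0.47, 0.58):
- Midpoint (point estimate): 0.525
- Margin of error: 0.055

The correct interpretation is the one stating confidence that the true parameter lies in the interval — option A.

A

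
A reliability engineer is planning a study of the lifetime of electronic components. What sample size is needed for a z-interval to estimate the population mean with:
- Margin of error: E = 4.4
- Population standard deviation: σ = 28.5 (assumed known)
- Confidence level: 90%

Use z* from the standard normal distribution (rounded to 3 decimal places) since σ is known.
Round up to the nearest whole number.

Using z* since population σ is known (z-interval formula).

For 90% confidence, z* = 1.645 (from standard normal table)

Sample size formula for z-interval: n = (z*σ/E)²

n = (1.645 × 28.5 / 4.4)²
  = (10.655114)²
  = 113.5314

Round up to the nearest whole number: n = 114

114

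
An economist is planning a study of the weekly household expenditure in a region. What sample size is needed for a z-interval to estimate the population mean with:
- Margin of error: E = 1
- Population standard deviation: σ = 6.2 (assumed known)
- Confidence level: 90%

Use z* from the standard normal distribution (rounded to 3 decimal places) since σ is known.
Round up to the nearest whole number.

Using z* since population σ is known (z-interval formula).

For 90% confidence, z* = 1.645 (from standard normal table)

Sample size formula for z-interval: n = (z*σ/E)²

n = (1.645 × 6.2 / 1)²
  = (10.199000)²
  = 104.0196

Round up to the nearest whole number: n = 105

105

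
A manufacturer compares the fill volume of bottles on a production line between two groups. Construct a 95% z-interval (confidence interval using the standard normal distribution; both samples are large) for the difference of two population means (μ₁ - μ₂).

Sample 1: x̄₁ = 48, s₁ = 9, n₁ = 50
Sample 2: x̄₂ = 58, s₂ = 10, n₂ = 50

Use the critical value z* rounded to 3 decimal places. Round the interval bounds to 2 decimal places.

Both samples are large (n₁ = 50 ≥ 30, n₂ = 50 ≥ 30), so a z-interval for the difference of means applies.

Point estimate: x̄₁ - x̄₂ = 48 - 58 = -10

Standard error: SE = √(s₁²/n₁ + s₂²/n₂)
= √(9²/50 + 10²/50)
= √(1.620000 + 2.000000)
= 1.902630

For 95% confidence, z* = 1.96 (from standard normal table)
Margin of error: E = z* × SE = 1.96 × 1.902630 = 3.7292

Z-interval: (x̄₁ - x̄₂) ± E = -10 ± 3.7292 = (-13.7292, -6.2708)

Rounded to 2 decimal places:

(-13.73, -6.27)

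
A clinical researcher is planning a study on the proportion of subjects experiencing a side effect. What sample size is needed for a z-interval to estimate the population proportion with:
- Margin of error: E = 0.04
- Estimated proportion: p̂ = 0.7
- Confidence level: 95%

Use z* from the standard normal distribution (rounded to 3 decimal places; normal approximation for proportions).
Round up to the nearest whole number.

Using z* for proportion z-interval (normal approximation).

For 95% confidence, z* = 1.96 (from standard normal table)

Sample size formula for proportion z-interval: n = z*²p̂(1-p̂)/E²

n = 1.96² × 0.7 × 0.3 / 0.04²
  = 3.8416 × 0.21 / 0.0016
  = 504.2100

Round up to the nearest whole number: n = 505

505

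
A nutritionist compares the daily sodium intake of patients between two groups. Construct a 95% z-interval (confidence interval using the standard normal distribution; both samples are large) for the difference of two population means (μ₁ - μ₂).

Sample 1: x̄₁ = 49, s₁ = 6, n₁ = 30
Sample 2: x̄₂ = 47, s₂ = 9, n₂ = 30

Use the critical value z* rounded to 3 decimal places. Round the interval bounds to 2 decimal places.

Both samples are large (n₁ = 30 ≥ 30, n₂ = 30 ≥ 30), so a z-interval for the difference of means applies.

Point estimate: x̄₁ - x̄₂ = 49 - 47 = 2

Standard error: SE = √(s₁²/n₁ + s₂²/n₂)
= √(6²/30 + 9²/30)
= √(1.200000 + 2.700000)
= 1.974842

For 95% confidence, z* = 1.96 (from standard normal table)
Margin of error: E = z* × SE = 1.96 × 1.974842 = 3.8707

Z-interval: (x̄₁ - x̄₂) ± E = 2 ± 3.8707 = (-1.8707, 5.8707)

Rounded to 2 decimal places:

(-1.87, 5.87)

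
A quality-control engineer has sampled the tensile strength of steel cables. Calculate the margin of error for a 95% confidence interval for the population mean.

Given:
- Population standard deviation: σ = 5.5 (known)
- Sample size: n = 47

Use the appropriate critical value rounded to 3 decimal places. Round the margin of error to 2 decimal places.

The population standard deviation σ is known, so use the z-interval margin of error formula.

For 95% confidence, z* = 1.96 (from standard normal table)

Margin of error formula for z-interval: E = z* × σ/√n

E = 1.96 × 5.5/√47
  = 1.96 × 0.802257
  = 1.5724

Rounded to 2 decimal places:

1.57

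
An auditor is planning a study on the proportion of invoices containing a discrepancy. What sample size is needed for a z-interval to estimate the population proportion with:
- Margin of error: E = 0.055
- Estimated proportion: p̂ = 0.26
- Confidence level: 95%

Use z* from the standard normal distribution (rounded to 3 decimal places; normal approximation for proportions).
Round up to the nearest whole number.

Using z* for proportion z-interval (normal approximation).

For 95% confidence, z* = 1.96 (from standard normal table)

Sample size formula for proportion z-interval: n = z*²p̂(1-p̂)/E²

n = 1.96² × 0.26 × 0.74 / 0.055²
  = 3.8416 × 0.1924 / 0.003025
  = 244.3385

Round up to the nearest whole number: n = 245

245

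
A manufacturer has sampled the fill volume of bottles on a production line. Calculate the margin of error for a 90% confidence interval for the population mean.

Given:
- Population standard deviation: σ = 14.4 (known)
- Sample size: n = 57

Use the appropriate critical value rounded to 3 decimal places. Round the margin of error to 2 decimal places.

The population standard deviation σ is known, so use the z-interval margin of error formula.

For 90% confidence, z* = 1.645 (from standard normal table)

Margin of error formula for z-interval: E = z* × σ/√n

E = 1.645 × 14.4/√57
  = 1.645 × 1.907327
  = 3.1376

Rounded to 2 decimal places:

3.14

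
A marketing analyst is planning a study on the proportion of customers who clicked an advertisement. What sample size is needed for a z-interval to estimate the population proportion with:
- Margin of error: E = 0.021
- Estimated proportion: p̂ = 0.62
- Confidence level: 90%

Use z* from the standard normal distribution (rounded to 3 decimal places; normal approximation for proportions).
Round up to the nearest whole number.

Using z* for proportion z-interval (normal approximation).

For 90% confidence, z* = 1.645 (from standard normal table)

Sample size formula for proportion z-interval: n = z*²p̂(1-p̂)/E²

n = 1.645² × 0.62 × 0.38 / 0.021²
  = 2.706025 × 0.2356 / 0.000441
  = 1445.6678

Round up to the nearest whole number: n = 1446

1446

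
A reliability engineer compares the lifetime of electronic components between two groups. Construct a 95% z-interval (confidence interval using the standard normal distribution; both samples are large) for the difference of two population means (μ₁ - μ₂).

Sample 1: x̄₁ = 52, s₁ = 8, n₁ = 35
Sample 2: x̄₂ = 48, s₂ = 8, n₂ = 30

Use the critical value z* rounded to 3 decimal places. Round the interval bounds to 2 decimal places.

Both samples are large (n₁ = 35 ≥ 30, n₂ = 30 ≥ 30), so a z-interval for the difference of means applies.

Point estimate: x̄₁ - x̄₂ = 52 - 48 = 4

Standard error: SE = √(s₁²/n₁ + s₂²/n₂)
= √(8²/35 + 8²/30)
= √(1.828571 + 2.133333)
= 1.990453

For 95% confidence, z* = 1.96 (from standard normal table)
Margin of error: E = z* × SE = 1.96 × 1.990453 = 3.9013

Z-interval: (x̄₁ - x̄₂) ± E = 4 ± 3.9013 = (0.0987, 7.9013)

Rounded to 2 decimal places:

(0.10, 7.90)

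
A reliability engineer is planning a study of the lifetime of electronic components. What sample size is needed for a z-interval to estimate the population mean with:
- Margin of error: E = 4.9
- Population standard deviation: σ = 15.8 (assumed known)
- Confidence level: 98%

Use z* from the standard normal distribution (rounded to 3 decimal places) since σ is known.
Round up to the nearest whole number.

Using z* since population σ is known (z-interval formula).

For 98% confidence, z* = 2.326 (from standard normal table)

Sample size formula for z-interval: n = (z*σ/E)²

n = (2.326 × 15.8 / 4.9)²
  = (7.500163)²
  = 56.2524

Round up to the nearest whole number: n = 57

57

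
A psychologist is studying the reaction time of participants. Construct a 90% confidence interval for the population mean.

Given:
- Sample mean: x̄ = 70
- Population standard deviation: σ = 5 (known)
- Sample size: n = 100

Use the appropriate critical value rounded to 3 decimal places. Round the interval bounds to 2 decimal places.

The population standard deviation σ is known, so use a z-interval (standard normal critical value).

For 90% confidence, z* = 1.645 (from standard normal table)

Standard error: SE = σ/√n = 5/√100 = 0.500000

Margin of error: E = z* × SE = 1.645 × 0.500000 = 0.8225

Z-interval: x̄ ± E = 70 ± 0.8225 = (69.1775, 70.8225)

Rounded to 2 decimal places:

(69.18, 70.82)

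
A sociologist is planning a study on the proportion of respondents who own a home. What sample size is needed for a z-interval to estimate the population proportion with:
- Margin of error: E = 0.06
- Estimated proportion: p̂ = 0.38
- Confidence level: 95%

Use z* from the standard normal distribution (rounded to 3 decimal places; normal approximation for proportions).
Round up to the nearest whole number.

Using z* for proportion z-interval (normal approximation).

For 95% confidence, z* = 1.96 (from standard normal table)

Sample size formula for proportion z-interval: n = z*²p̂(1-p̂)/E²

n = 1.96² × 0.38 × 0.62 / 0.06²
  = 3.8416 × 0.2356 / 0.0036
  = 251.4114

Round up to the nearest whole number: n = 252

252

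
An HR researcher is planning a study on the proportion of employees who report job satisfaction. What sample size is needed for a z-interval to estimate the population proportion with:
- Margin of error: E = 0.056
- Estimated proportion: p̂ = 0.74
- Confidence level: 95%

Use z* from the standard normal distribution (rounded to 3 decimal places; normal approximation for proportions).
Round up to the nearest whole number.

Using z* for proportion z-interval (normal approximation).

For 95% confidence, z* = 1.96 (from standard normal table)

Sample size formula for proportion z-interval: n = z*²p̂(1-p̂)/E²

n = 1.96² × 0.74 × 0.26 / 0.056²
  = 3.8416 × 0.1924 / 0.003136
  = 235.6900

Round up to the nearest whole number: n = 236

236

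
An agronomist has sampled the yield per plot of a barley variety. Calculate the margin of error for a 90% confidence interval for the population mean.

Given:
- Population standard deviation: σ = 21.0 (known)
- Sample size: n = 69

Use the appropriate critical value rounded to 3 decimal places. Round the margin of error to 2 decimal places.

The population standard deviation σ is known, so use the z-interval margin of error formula.

For 90% confidence, z* = 1.645 (from standard normal table)

Margin of error formula for z-interval: E = z* × σ/√n

E = 1.645 × 21.0/√69
  = 1.645 × 2.528103
  = 4.1587

Rounded to 2 decimal places:

4.16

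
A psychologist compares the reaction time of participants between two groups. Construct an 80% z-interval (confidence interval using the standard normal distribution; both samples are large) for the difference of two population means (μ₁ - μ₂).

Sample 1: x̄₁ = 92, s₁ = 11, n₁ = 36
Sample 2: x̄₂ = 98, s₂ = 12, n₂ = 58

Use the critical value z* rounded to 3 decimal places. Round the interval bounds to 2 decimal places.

Both samples are large (n₁ = 36 ≥ 30, n₂ = 58 ≥ 30), so a z-interval for the difference of means applies.

Point estimate: x̄₁ - x̄₂ = 92 - 98 = -6

Standard error: SE = √(s₁²/n₁ + s₂²/n₂)
= √(11²/36 + 12²/58)
= √(3.361111 + 2.482759)
= 2.417410

For 80% confidence, z* = 1.282 (from standard normal table)
Margin of error: E = z* × SE = 1.282 × 2.417410 = 3.0991

Z-interval: (x̄₁ - x̄₂) ± E = -6 ± 3.0991 = (-9.0991, -2.9009)

Rounded to 2 decimal places:

(-9.10, -2.90)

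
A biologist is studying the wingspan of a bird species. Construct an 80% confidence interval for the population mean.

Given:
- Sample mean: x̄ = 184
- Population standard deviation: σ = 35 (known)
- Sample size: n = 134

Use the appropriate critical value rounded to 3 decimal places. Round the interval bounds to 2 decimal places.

The population standard deviation σ is known, so use a z-interval (standard normal critical value).

For 80% confidence, z* = 1.282 (from standard normal table)

Standard error: SE = σ/√n = 35/√134 = 3.023539

Margin of error: E = z* × SE = 1.282 × 3.023539 = 3.8762

Z-interval: x̄ ± E = 184 ± 3.8762 = (180.1238, 187.8762)

Rounded to 2 decimal places:

(180.12, 187.88)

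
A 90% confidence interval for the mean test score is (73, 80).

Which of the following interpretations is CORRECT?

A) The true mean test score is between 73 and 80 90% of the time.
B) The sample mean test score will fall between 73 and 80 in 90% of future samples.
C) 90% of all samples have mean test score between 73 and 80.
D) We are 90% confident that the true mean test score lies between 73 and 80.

A confidence interval represents our confidence in the procedure, not a probability statement about the parameter.

Key concept: If we repeated this sampling process many times and computed a 90% CI each time, about 90% of those intervals would contain the true population parameter.

For this specific interval (73, 80):
- Midpoint (point estimate): 76.5
- Margin of error: 3.5

The correct interpretation is the one stating confidence that the true parameter lies in the interval — option D.

D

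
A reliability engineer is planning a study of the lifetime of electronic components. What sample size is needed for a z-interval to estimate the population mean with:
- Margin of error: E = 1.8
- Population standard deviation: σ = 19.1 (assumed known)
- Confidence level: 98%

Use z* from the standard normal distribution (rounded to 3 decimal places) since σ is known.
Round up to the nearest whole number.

Using z* since population σ is known (z-interval formula).

For 98% confidence, z* = 2.326 (from standard normal table)

Sample size formula for z-interval: n = (z*σ/E)²

n = (2.326 × 19.1 / 1.8)²
  = (24.681444)²
  = 609.1737

Round up to the nearest whole number: n = 610

610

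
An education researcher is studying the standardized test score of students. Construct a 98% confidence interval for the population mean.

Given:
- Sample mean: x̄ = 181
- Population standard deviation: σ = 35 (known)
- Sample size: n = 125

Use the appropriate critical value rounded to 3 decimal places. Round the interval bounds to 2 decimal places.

The population standard deviation σ is known, so use a z-interval (standard normal critical value).

For 98% confidence, z* = 2.326 (from standard normal table)

Standard error: SE = σ/√n = 35/√125 = 3.130495

Margin of error: E = z* × SE = 2.326 × 3.130495 = 7.2815

Z-interval: x̄ ± E = 181 ± 7.2815 = (173.7185, 188.2815)

Rounded to 2 decimal places:

(173.72, 188.28)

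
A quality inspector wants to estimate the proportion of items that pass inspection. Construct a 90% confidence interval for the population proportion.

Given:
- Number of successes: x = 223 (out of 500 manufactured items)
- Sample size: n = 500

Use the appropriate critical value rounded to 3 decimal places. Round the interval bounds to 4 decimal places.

Sample proportion: p̂ = 223/500 = 0.446000

Check conditions for normal approximation:
  np̂ = 223 ≥ 10 ✓
  n(1-p̂) = 277 ≥ 10 ✓

The sample is large enough, so use a z-interval (normal approximation) for the proportion.

For 90% confidence, z* = 1.645 (from standard normal table)

Standard error: SE = √(p̂(1-p̂)/n) = √(0.446000×0.554000/500) = 0.02222989

Margin of error: E = z* × SE = 1.645 × 0.02222989 = 0.036568

Z-interval: p̂ ± E = 0.446000 ± 0.036568 = (0.409432, 0.482568)

Rounded to 4 decimal places:

(0.4094, 0.4826)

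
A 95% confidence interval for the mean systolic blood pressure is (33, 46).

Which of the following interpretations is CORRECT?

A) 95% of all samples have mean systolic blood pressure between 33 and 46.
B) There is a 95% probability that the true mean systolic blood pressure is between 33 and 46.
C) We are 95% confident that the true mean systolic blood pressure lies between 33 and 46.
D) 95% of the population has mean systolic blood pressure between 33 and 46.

A confidence interval represents our confidence in the procedure, not a probability statement about the parameter.

Key concept: If we repeated this sampling process many times and computed a 95% CI each time, about 95% of those intervals would contain the true population parameter.

For this specific interval (33, 46):
- Midpoint (point estimate): 39.5
- Margin of error: 6.5

The correct interpretation is the one stating confidence that the true parameter lies in the interval — option C.

C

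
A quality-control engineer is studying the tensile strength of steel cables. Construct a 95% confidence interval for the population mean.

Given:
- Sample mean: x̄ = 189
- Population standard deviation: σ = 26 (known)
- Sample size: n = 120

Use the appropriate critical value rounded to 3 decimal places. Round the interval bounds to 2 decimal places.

The population standard deviation σ is known, so use a z-interval (standard normal critical value).

For 95% confidence, z* = 1.96 (from standard normal table)

Standard error: SE = σ/√n = 26/√120 = 2.373464

Margin of error: E = z* × SE = 1.96 × 2.373464 = 4.6520

Z-interval: x̄ ± E = 189 ± 4.6520 = (184.3480, 193.6520)

Rounded to 2 decimal places:

(184.35, 193.65)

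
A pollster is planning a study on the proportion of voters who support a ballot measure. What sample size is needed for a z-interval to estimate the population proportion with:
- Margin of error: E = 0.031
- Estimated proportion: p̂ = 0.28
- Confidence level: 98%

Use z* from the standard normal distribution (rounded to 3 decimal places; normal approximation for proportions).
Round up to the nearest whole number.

Using z* for proportion z-interval (normal approximation).

For 98% confidence, z* = 2.326 (from standard normal table)

Sample size formula for proportion z-interval: n = z*²p̂(1-p̂)/E²

n = 2.326² × 0.28 × 0.72 / 0.031²
  = 5.410276 × 0.2016 / 0.000961
  = 1134.9757

Round up to the nearest whole number: n = 1135

1135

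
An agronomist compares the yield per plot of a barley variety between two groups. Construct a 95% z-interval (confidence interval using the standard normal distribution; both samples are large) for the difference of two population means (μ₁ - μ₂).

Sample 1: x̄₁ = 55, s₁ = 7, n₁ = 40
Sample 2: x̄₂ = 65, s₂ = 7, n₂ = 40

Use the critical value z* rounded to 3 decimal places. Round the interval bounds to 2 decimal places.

Both samples are large (n₁ = 40 ≥ 30, n₂ = 40 ≥ 30), so a z-interval for the difference of means applies.

Point estimate: x̄₁ - x̄₂ = 55 - 65 = -10

Standard error: SE = √(s₁²/n₁ + s₂²/n₂)
= √(7²/40 + 7²/40)
= √(1.225000 + 1.225000)
= 1.565248

For 95% confidence, z* = 1.96 (from standard normal table)
Margin of error: E = z* × SE = 1.96 × 1.565248 = 3.0679

Z-interval: (x̄₁ - x̄₂) ± E = -10 ± 3.0679 = (-13.0679, -6.9321)

Rounded to 2 decimal places:

(-13.07, -6.93)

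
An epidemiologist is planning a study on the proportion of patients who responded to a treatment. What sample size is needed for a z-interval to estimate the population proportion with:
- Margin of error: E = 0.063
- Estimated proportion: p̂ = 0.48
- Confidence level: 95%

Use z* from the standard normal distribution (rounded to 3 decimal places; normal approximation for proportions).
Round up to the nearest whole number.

Using z* for proportion z-interval (normal approximation).

For 95% confidence, z* = 1.96 (from standard normal table)

Sample size formula for proportion z-interval: n = z*²p̂(1-p̂)/E²

n = 1.96² × 0.48 × 0.52 / 0.063²
  = 3.8416 × 0.2496 / 0.003969
  = 241.5881

Round up to the nearest whole number: n = 242

242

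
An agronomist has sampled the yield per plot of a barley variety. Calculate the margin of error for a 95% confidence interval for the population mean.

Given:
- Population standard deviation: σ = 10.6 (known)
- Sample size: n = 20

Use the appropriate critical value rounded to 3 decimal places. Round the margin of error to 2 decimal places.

The population standard deviation σ is known, so use the z-interval margin of error formula.

For 95% confidence, z* = 1.96 (from standard normal table)

Margin of error formula for z-interval: E = z* × σ/√n

E = 1.96 × 10.6/√20
  = 1.96 × 2.370232
  = 4.6457

Rounded to 2 decimal places:

4.65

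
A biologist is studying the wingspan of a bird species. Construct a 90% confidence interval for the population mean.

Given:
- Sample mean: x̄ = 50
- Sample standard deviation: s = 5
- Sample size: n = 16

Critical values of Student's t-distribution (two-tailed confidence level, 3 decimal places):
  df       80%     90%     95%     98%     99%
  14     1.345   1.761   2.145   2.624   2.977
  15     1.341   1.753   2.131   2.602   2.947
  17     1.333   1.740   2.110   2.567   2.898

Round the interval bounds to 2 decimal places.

The population standard deviation σ is unknown (only the sample standard deviation s is given), so use a t-interval with df = n - 1 = 16 - 1 = 15.

For 90% confidence with df = 15, t* = 1.753 (from t-table)

Standard error: SE = s/√n = 5/√16 = 1.250000

Margin of error: E = t* × SE = 1.753 × 1.250000 = 2.1912

T-interval: x̄ ± E = 50 ± 2.1912 = (47.8088, 52.1912)

Rounded to 2 decimal places:

(47.81, 52.19)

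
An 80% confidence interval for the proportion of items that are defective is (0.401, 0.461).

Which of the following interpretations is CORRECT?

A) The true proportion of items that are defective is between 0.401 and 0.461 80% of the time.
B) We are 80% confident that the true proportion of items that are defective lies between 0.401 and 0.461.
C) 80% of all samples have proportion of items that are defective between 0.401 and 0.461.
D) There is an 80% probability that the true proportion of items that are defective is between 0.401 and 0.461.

A confidence interval represents our confidence in the procedure, not a probability statement about the parameter.

Key concept: If we repeated this sampling process many times and computed an 80% CI each time, about 80% of those intervals would contain the true population parameter.

For this specific interval (0.401, 0.461):
- Midpoint (point estimate): 0.431
- Margin of error: 0.03

The correct interpretation is the one stating confidence that the true parameter lies in the interval — option B.

B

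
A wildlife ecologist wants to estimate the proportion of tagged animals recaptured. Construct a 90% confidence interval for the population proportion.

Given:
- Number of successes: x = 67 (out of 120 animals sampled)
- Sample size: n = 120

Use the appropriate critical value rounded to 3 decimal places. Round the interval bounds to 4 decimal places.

Sample proportion: p̂ = 67/120 = 0.558333

Check conditions for normal approximation:
  np̂ = 67 ≥ 10 ✓
  n(1-p̂) = 53 ≥ 10 ✓

The sample is large enough, so use a z-interval (normal approximation) for the proportion.

For 90% confidence, z* = 1.645 (from standard normal table)

Standard error: SE = √(p̂(1-p̂)/n) = √(0.558333×0.441667/120) = 0.04533185

Margin of error: E = z* × SE = 1.645 × 0.04533185 = 0.074571

Z-interval: p̂ ± E = 0.558333 ± 0.074571 = (0.483762, 0.632904)

Rounded to 4 decimal places:

(0.4838, 0.6329)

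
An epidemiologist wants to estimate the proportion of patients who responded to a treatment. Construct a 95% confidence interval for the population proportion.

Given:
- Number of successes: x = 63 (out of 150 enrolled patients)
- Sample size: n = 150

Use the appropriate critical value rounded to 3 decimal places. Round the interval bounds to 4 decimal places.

Sample proportion: p̂ = 63/150 = 0.420000

Check conditions for normal approximation:
  np̂ = 63 ≥ 10 ✓
  n(1-p̂) = 87 ≥ 10 ✓

The sample is large enough, so use a z-interval (normal approximation) for the proportion.

For 95% confidence, z* = 1.96 (from standard normal table)

Standard error: SE = √(p̂(1-p̂)/n) = √(0.420000×0.580000/150) = 0.04029888

Margin of error: E = z* × SE = 1.96 × 0.04029888 = 0.078986

Z-interval: p̂ ± E = 0.420000 ± 0.078986 = (0.341014, 0.498986)

Rounded to 4 decimal places:

(0.3410, 0.4990)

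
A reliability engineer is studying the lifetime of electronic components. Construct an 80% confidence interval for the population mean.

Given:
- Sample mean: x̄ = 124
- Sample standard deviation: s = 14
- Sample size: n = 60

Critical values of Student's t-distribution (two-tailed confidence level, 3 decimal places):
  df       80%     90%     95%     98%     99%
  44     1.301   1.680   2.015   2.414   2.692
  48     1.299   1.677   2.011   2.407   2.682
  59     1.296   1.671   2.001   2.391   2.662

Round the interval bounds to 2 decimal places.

The population standard deviation σ is unknown (only the sample standard deviation s is given), so use a t-interval with df = n - 1 = 60 - 1 = 59.

For 80% confidence with df = 59, t* = 1.296 (from t-table)

Standard error: SE = s/√n = 14/√60 = 1.807392

Margin of error: E = t* × SE = 1.296 × 1.807392 = 2.3424

T-interval: x̄ ± E = 124 ± 2.3424 = (121.6576, 126.3424)

Rounded to 2 decimal places:

(121.66, 126.34)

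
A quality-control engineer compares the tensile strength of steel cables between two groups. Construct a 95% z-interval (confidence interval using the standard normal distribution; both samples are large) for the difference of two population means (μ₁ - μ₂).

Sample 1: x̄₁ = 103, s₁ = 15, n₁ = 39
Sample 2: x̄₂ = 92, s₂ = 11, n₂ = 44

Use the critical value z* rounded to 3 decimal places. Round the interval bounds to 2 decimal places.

Both samples are large (n₁ = 39 ≥ 30, n₂ = 44 ≥ 30), so a z-interval for the difference of means applies.

Point estimate: x̄₁ - x̄₂ = 103 - 92 = 11

Standard error: SE = √(s₁²/n₁ + s₂²/n₂)
= √(15²/39 + 11²/44)
= √(5.769231 + 2.750000)
= 2.918772

For 95% confidence, z* = 1.96 (from standard normal table)
Margin of error: E = z* × SE = 1.96 × 2.918772 = 5.7208

Z-interval: (x̄₁ - x̄₂) ± E = 11 ± 5.7208 = (5.2792, 16.7208)

Rounded to 2 decimal places:

(5.28, 16.72)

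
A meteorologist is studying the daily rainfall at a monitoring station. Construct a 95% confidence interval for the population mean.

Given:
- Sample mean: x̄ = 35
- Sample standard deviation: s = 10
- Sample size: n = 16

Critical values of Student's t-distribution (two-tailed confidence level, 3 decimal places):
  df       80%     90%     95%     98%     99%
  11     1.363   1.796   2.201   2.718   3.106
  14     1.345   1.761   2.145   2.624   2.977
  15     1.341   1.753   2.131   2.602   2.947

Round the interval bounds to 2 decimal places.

The population standard deviation σ is unknown (only the sample standard deviation s is given), so use a t-interval with df = n - 1 = 16 - 1 = 15.

For 95% confidence with df = 15, t* = 2.131 (from t-table)

Standard error: SE = s/√n = 10/√16 = 2.500000

Margin of error: E = t* × SE = 2.131 × 2.500000 = 5.3275

T-interval: x̄ ± E = 35 ± 5.3275 = (29.6725, 40.3275)

Rounded to 2 decimal places:

(29.67, 40.33)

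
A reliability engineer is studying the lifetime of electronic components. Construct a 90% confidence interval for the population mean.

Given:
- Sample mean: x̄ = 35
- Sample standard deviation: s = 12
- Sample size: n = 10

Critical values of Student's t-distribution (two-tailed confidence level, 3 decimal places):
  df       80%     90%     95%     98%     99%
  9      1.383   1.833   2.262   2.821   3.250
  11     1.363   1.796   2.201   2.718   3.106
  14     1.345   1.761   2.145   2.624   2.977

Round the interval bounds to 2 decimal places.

The population standard deviation σ is unknown (only the sample standard deviation s is given), so use a t-interval with df = n - 1 = 10 - 1 = 9.

For 90% confidence with df = 9, t* = 1.833 (from t-table)

Standard error: SE = s/√n = 12/√10 = 3.794733

Margin of error: E = t* × SE = 1.833 × 3.794733 = 6.9557

T-interval: x̄ ± E = 35 ± 6.9557 = (28.0443, 41.9557)

Rounded to 2 decimal places:

(28.04, 41.96)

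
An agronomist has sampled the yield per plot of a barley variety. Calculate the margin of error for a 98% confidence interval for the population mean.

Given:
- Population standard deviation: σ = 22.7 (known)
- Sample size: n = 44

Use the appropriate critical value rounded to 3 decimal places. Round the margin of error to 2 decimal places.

The population standard deviation σ is known, so use the z-interval margin of error formula.

For 98% confidence, z* = 2.326 (from standard normal table)

Margin of error formula for z-interval: E = z* × σ/√n

E = 2.326 × 22.7/√44
  = 2.326 × 3.422154
  = 7.9599

Rounded to 2 decimal places:

7.96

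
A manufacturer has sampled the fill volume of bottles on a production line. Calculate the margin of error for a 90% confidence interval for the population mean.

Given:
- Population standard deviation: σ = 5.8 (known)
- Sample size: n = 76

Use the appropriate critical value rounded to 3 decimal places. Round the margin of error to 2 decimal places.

The population standard deviation σ is known, so use the z-interval margin of error formula.

For 90% confidence, z* = 1.645 (from standard normal table)

Margin of error formula for z-interval: E = z* × σ/√n

E = 1.645 × 5.8/√76
  = 1.645 × 0.665306
  = 1.0944

Rounded to 2 decimal places:

1.09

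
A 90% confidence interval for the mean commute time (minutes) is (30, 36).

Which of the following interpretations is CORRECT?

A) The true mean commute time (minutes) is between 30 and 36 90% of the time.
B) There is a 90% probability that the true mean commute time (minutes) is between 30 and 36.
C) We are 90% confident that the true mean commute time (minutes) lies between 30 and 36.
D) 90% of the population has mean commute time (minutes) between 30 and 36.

A confidence interval represents our confidence in the procedure, not a probability statement about the parameter.

Key concept: If we repeated this sampling process many times and computed a 90% CI each time, about 90% of those intervals would contain the true population parameter.

For this specific interval (30, 36):
- Midpoint (point estimate): 33
- Margin of error: 3

The correct interpretation is the one stating confidence that the true parameter lies in the interval — option C.

C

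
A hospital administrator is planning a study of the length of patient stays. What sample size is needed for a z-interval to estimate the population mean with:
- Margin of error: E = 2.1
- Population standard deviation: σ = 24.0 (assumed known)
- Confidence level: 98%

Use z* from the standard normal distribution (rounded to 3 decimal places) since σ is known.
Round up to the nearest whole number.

Using z* since population σ is known (z-interval formula).

For 98% confidence, z* = 2.326 (from standard normal table)

Sample size formula for z-interval: n = (z*σ/E)²

n = (2.326 × 24.0 / 2.1)²
  = (26.582857)²
  = 706.6483

Round up to the nearest whole number: n = 707

707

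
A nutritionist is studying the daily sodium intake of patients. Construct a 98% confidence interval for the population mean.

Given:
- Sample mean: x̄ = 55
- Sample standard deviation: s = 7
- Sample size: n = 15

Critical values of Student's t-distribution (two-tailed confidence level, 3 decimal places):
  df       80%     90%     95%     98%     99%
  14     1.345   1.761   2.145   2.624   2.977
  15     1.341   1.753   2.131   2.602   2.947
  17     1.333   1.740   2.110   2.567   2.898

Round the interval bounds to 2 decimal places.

The population standard deviation σ is unknown (only the sample standard deviation s is given), so use a t-interval with df = n - 1 = 15 - 1 = 14.

For 98% confidence with df = 14, t* = 2.624 (from t-table)

Standard error: SE = s/√n = 7/√15 = 1.807392

Margin of error: E = t* × SE = 2.624 × 1.807392 = 4.7426

T-interval: x̄ ± E = 55 ± 4.7426 = (50.2574, 59.7426)

Rounded to 2 decimal places:

(50.26, 59.74)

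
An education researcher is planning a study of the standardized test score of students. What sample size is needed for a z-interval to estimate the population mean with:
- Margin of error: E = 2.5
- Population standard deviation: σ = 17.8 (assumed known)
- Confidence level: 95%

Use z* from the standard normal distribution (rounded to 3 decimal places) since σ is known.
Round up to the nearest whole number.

Using z* since population σ is known (z-interval formula).

For 95% confidence, z* = 1.96 (from standard normal table)

Sample size formula for z-interval: n = (z*σ/E)²

n = (1.96 × 17.8 / 2.5)²
  = (13.955200)²
  = 194.7476

Round up to the nearest whole number: n = 195

195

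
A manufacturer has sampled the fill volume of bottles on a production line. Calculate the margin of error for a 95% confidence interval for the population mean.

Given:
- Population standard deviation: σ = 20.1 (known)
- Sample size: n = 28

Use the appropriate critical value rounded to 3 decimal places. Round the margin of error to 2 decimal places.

The population standard deviation σ is known, so use the z-interval margin of error formula.

For 95% confidence, z* = 1.96 (from standard normal table)

Margin of error formula for z-interval: E = z* × σ/√n

E = 1.96 × 20.1/√28
  = 1.96 × 3.798543
  = 7.4451

Rounded to 2 decimal places:

7.45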